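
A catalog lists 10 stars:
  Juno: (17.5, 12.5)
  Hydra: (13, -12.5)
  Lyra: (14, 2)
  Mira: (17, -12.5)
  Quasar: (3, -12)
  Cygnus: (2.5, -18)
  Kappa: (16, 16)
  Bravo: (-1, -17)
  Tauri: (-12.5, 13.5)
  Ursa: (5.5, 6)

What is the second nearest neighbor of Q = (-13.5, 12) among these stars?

Ursa

Compare squared distances (the ordering matches that of the actual distances):
d²(Q, Juno) = (-13.5−17.5)² + (12−12.5)² = 961 + 0.25 = 961.25
d²(Q, Hydra) = (-13.5−13)² + (12−(-12.5))² = 702.25 + 600.25 = 1302.5
d²(Q, Lyra) = (-13.5−14)² + (12−2)² = 756.25 + 100 = 856.25
d²(Q, Mira) = (-13.5−17)² + (12−(-12.5))² = 930.25 + 600.25 = 1530.5
d²(Q, Quasar) = (-13.5−3)² + (12−(-12))² = 272.25 + 576 = 848.25
d²(Q, Cygnus) = (-13.5−2.5)² + (12−(-18))² = 256 + 900 = 1156
d²(Q, Kappa) = (-13.5−16)² + (12−16)² = 870.25 + 16 = 886.25
d²(Q, Bravo) = (-13.5−(-1))² + (12−(-17))² = 156.25 + 841 = 997.25
d²(Q, Tauri) = (-13.5−(-12.5))² + (12−13.5)² = 1 + 2.25 = 3.25
d²(Q, Ursa) = (-13.5−5.5)² + (12−6)² = 361 + 36 = 397
Sorted ascending: Tauri, Ursa, Quasar, … — the second-nearest is Ursa.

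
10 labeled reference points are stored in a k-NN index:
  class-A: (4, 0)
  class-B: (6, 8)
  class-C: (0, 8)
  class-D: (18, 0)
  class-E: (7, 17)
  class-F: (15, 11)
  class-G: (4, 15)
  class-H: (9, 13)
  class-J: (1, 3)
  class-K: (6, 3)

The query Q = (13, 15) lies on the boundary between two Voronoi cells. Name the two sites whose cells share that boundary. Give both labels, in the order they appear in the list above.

class-F and class-H

Squared distances from Q to each site:
d²(Q, class-A) = 81 + 225 = 306
d²(Q, class-B) = 49 + 49 = 98
d²(Q, class-C) = 169 + 49 = 218
d²(Q, class-D) = 25 + 225 = 250
d²(Q, class-E) = 36 + 4 = 40
d²(Q, class-F) = 4 + 16 = 20
d²(Q, class-G) = 81 + 0 = 81
d²(Q, class-H) = 16 + 4 = 20
d²(Q, class-J) = 144 + 144 = 288
d²(Q, class-K) = 49 + 144 = 193
Q is equidistant from class-F and class-H (both at squared distance 20), and every other site is strictly farther — so Q lies on the class-F–class-H Voronoi edge.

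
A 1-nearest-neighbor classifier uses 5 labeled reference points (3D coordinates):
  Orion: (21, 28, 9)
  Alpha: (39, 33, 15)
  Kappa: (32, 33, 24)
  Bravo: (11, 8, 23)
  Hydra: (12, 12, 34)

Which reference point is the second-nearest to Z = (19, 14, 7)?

Bravo

Since √ is increasing, it suffices to compare squared distances:
d²(Z, Orion) = (19−21)² + (14−28)² + (7−9)² = 4 + 196 + 4 = 204
d²(Z, Alpha) = (19−39)² + (14−33)² + (7−15)² = 400 + 361 + 64 = 825
d²(Z, Kappa) = (19−32)² + (14−33)² + (7−24)² = 169 + 361 + 289 = 819
d²(Z, Bravo) = (19−11)² + (14−8)² + (7−23)² = 64 + 36 + 256 = 356
d²(Z, Hydra) = (19−12)² + (14−12)² + (7−34)² = 49 + 4 + 729 = 782
Sorted ascending: Orion, Bravo, Hydra, … — the second-nearest is Bravo.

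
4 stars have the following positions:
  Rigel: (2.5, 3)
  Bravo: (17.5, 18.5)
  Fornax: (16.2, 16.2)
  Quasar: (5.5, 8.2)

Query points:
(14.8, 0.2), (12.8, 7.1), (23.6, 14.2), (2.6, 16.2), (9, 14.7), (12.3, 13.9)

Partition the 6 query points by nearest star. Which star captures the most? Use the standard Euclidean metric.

(14.8, 0.2) — d² to each: Rigel:159.13, Bravo:342.18, Fornax:257.96, Quasar:150.49 → nearest is Quasar
(12.8, 7.1) — d² to each: Rigel:122.9, Bravo:152.05, Fornax:94.37, Quasar:54.5 → nearest is Quasar
(23.6, 14.2) — d² to each: Rigel:570.65, Bravo:55.7, Fornax:58.76, Quasar:363.61 → nearest is Bravo
(2.6, 16.2) — d² to each: Rigel:174.25, Bravo:227.3, Fornax:184.96, Quasar:72.41 → nearest is Quasar
(9, 14.7) — d² to each: Rigel:179.14, Bravo:86.69, Fornax:54.09, Quasar:54.5 → nearest is Fornax
(12.3, 13.9) — d² to each: Rigel:214.85, Bravo:48.2, Fornax:20.5, Quasar:78.73 → nearest is Fornax
Tally — Bravo:1, Fornax:2, Quasar:3. Quasar captures the most (3).

Quasar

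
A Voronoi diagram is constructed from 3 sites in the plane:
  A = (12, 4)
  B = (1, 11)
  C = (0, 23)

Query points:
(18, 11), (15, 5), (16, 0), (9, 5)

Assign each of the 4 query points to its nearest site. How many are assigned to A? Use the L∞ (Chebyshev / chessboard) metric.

4

(18, 11) — d to each: A:7, B:17, C:18 → nearest is A
(15, 5) — d to each: A:3, B:14, C:18 → nearest is A
(16, 0) — d to each: A:4, B:15, C:23 → nearest is A
(9, 5) — d to each: A:3, B:8, C:18 → nearest is A
4 of the 4 points have A as nearest.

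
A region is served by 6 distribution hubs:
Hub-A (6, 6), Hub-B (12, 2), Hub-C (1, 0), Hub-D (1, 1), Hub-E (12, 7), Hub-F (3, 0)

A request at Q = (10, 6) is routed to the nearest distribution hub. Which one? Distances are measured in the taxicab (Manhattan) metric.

Hub-E

d(Q, Hub-A) = |10−6| + |6−6| = 4 + 0 = 4
d(Q, Hub-B) = |10−12| + |6−2| = 2 + 4 = 6
d(Q, Hub-C) = |10−1| + |6−0| = 9 + 6 = 15
d(Q, Hub-D) = |10−1| + |6−1| = 9 + 5 = 14
d(Q, Hub-E) = |10−12| + |6−7| = 2 + 1 = 3
d(Q, Hub-F) = |10−3| + |6−0| = 7 + 6 = 13
Hub-E is nearest.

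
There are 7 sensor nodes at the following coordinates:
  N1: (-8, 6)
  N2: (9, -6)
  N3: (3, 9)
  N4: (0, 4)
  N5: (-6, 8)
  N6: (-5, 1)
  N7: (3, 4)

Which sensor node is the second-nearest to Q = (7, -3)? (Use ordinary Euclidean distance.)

N7

Squared Euclidean distances:
|QN1|² = (7−(-8))² + (-3−6)² = 225 + 81 = 306
|QN2|² = (7−9)² + (-3−(-6))² = 4 + 9 = 13
|QN3|² = (7−3)² + (-3−9)² = 16 + 144 = 160
|QN4|² = (7−0)² + (-3−4)² = 49 + 49 = 98
|QN5|² = (7−(-6))² + (-3−8)² = 169 + 121 = 290
|QN6|² = (7−(-5))² + (-3−1)² = 144 + 16 = 160
|QN7|² = (7−3)² + (-3−4)² = 16 + 49 = 65
Sorted ascending: N2, N7, N4, … — the second-nearest is N7.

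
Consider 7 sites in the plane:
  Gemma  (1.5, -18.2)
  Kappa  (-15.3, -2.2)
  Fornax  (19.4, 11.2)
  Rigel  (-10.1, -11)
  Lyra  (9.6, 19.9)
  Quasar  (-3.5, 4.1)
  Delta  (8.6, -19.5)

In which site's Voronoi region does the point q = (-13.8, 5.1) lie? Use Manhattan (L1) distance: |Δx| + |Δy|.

d(q, Gemma) = |-13.8−1.5| + |5.1−(-18.2)| = 15.3 + 23.3 = 38.6
d(q, Kappa) = |-13.8−(-15.3)| + |5.1−(-2.2)| = 1.5 + 7.3 = 8.8
d(q, Fornax) = |-13.8−19.4| + |5.1−11.2| = 33.2 + 6.1 = 39.3
d(q, Rigel) = |-13.8−(-10.1)| + |5.1−(-11)| = 3.7 + 16.1 = 19.8
d(q, Lyra) = |-13.8−9.6| + |5.1−19.9| = 23.4 + 14.8 = 38.2
d(q, Quasar) = |-13.8−(-3.5)| + |5.1−4.1| = 10.3 + 1 = 11.3
d(q, Delta) = |-13.8−8.6| + |5.1−(-19.5)| = 22.4 + 24.6 = 47
Minimum is at Kappa.

Kappa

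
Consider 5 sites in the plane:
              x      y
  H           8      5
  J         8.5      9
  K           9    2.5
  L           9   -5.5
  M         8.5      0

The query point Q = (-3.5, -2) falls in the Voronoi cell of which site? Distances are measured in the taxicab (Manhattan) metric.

M

d(Q,H) = |-3.5−8| + |-2−5| = 11.5 + 7 = 18.5
d(Q,J) = |-3.5−8.5| + |-2−9| = 12 + 11 = 23
d(Q,K) = |-3.5−9| + |-2−2.5| = 12.5 + 4.5 = 17
d(Q,L) = |-3.5−9| + |-2−(-5.5)| = 12.5 + 3.5 = 16
d(Q,M) = |-3.5−8.5| + |-2−0| = 12 + 2 = 14
M is nearest.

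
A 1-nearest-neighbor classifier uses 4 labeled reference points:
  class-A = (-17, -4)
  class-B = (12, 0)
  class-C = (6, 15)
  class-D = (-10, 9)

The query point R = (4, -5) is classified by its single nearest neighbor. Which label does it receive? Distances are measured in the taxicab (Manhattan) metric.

d(R, class-A) = |4−(-17)| + |-5−(-4)| = 21 + 1 = 22
d(R, class-B) = |4−12| + |-5−0| = 8 + 5 = 13
d(R, class-C) = |4−6| + |-5−15| = 2 + 20 = 22
d(R, class-D) = |4−(-10)| + |-5−9| = 14 + 14 = 28
Minimum is at class-B.

class-B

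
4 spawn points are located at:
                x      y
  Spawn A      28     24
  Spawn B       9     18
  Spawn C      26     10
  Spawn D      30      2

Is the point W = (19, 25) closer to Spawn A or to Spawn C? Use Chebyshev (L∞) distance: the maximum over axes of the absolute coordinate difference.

Spawn A

d(W, Spawn A) = max(9, 1) = 9
d(W, Spawn C) = max(7, 15) = 15
9 < 15, so Spawn A is closer.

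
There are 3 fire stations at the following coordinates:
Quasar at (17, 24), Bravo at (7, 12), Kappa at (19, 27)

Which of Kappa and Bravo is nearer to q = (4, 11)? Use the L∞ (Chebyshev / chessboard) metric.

Bravo

d(q, Kappa) = max(15, 16) = 16
d(q, Bravo) = max(3, 1) = 3
16 > 3, so Bravo is closer.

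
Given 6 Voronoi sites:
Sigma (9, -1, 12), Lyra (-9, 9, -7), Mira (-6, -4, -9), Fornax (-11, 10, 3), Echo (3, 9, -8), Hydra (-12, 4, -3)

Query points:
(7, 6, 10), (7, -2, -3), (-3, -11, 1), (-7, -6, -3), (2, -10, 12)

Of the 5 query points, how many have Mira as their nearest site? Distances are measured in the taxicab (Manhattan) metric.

(7, 6, 10) — d to each: Sigma:11, Lyra:36, Mira:42, Fornax:29, Echo:25, Hydra:34 → nearest is Sigma
(7, -2, -3) — d to each: Sigma:18, Lyra:31, Mira:21, Fornax:36, Echo:20, Hydra:25 → nearest is Sigma
(-3, -11, 1) — d to each: Sigma:33, Lyra:34, Mira:20, Fornax:31, Echo:35, Hydra:28 → nearest is Mira
(-7, -6, -3) — d to each: Sigma:36, Lyra:21, Mira:9, Fornax:26, Echo:30, Hydra:15 → nearest is Mira
(2, -10, 12) — d to each: Sigma:16, Lyra:49, Mira:35, Fornax:42, Echo:40, Hydra:43 → nearest is Sigma
2 of the 5 points have Mira as nearest.

2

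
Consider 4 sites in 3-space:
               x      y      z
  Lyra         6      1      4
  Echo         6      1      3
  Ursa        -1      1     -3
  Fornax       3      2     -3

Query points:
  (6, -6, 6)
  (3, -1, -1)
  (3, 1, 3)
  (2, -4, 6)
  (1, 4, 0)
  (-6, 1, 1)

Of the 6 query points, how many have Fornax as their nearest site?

2

(6, -6, 6) — d² to each: Lyra:53, Echo:58, Ursa:179, Fornax:154 → nearest is Lyra
(3, -1, -1) — d² to each: Lyra:38, Echo:29, Ursa:24, Fornax:13 → nearest is Fornax
(3, 1, 3) — d² to each: Lyra:10, Echo:9, Ursa:52, Fornax:37 → nearest is Echo
(2, -4, 6) — d² to each: Lyra:45, Echo:50, Ursa:115, Fornax:118 → nearest is Lyra
(1, 4, 0) — d² to each: Lyra:50, Echo:43, Ursa:22, Fornax:17 → nearest is Fornax
(-6, 1, 1) — d² to each: Lyra:153, Echo:148, Ursa:41, Fornax:98 → nearest is Ursa
2 of the 6 points have Fornax as nearest.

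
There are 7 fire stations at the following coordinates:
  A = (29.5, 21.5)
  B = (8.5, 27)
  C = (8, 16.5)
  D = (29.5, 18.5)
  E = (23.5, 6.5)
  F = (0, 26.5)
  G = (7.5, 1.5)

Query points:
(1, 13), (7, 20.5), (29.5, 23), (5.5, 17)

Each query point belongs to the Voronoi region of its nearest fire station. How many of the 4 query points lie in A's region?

1

(1, 13) — d² to each: A:884.5, B:252.25, C:61.25, D:842.5, E:548.5, F:183.25, G:174.5 → nearest is C
(7, 20.5) — d² to each: A:507.25, B:44.5, C:17, D:510.25, E:468.25, F:85, G:361.25 → nearest is C
(29.5, 23) — d² to each: A:2.25, B:457, C:504.5, D:20.25, E:308.25, F:882.5, G:946.25 → nearest is A
(5.5, 17) — d² to each: A:596.25, B:109, C:6.5, D:578.25, E:434.25, F:120.5, G:244.25 → nearest is C
1 of the 4 points has A as nearest.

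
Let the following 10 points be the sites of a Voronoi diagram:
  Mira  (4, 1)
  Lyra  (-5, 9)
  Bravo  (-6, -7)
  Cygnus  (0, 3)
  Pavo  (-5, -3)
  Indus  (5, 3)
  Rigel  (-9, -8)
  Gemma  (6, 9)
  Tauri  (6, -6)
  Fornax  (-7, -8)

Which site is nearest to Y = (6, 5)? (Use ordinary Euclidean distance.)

Compare squared distances (the ordering matches that of the actual distances):
d²(Y, Mira) = (6−4)² + (5−1)² = 4 + 16 = 20
d²(Y, Lyra) = (6−(-5))² + (5−9)² = 121 + 16 = 137
d²(Y, Bravo) = (6−(-6))² + (5−(-7))² = 144 + 144 = 288
d²(Y, Cygnus) = (6−0)² + (5−3)² = 36 + 4 = 40
d²(Y, Pavo) = (6−(-5))² + (5−(-3))² = 121 + 64 = 185
d²(Y, Indus) = (6−5)² + (5−3)² = 1 + 4 = 5
d²(Y, Rigel) = (6−(-9))² + (5−(-8))² = 225 + 169 = 394
d²(Y, Gemma) = (6−6)² + (5−9)² = 0 + 16 = 16
d²(Y, Tauri) = (6−6)² + (5−(-6))² = 0 + 121 = 121
d²(Y, Fornax) = (6−(-7))² + (5−(-8))² = 169 + 169 = 338
Minimum is at Indus.

Indus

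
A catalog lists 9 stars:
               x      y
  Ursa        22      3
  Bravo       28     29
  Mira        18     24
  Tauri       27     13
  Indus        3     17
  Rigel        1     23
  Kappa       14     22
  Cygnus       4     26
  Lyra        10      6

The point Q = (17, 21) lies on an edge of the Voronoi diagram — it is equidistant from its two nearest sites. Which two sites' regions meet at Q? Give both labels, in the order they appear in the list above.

Mira and Kappa

Squared distances from Q to each site:
d²(Q, Ursa) = 25 + 324 = 349
d²(Q, Bravo) = 121 + 64 = 185
d²(Q, Mira) = 1 + 9 = 10
d²(Q, Tauri) = 100 + 64 = 164
d²(Q, Indus) = 196 + 16 = 212
d²(Q, Rigel) = 256 + 4 = 260
d²(Q, Kappa) = 9 + 1 = 10
d²(Q, Cygnus) = 169 + 25 = 194
d²(Q, Lyra) = 49 + 225 = 274
Q is equidistant from Mira and Kappa (both at squared distance 10), and every other site is strictly farther — so Q lies on the Mira–Kappa Voronoi edge.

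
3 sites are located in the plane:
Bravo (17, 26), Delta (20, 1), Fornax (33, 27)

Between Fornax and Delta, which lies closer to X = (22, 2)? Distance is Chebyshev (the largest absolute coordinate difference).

Delta

d(X, Fornax) = max(11, 25) = 25
d(X, Delta) = max(2, 1) = 2
25 > 2, so Delta is closer.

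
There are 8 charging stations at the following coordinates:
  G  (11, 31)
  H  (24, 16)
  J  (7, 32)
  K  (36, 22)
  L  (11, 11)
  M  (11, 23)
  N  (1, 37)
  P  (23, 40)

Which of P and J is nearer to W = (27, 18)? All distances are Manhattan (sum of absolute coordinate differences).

d(W,P) = |27−23| + |18−40| = 4 + 22 = 26
d(W,J) = |27−7| + |18−32| = 20 + 14 = 34
26 < 34, so P is closer.

P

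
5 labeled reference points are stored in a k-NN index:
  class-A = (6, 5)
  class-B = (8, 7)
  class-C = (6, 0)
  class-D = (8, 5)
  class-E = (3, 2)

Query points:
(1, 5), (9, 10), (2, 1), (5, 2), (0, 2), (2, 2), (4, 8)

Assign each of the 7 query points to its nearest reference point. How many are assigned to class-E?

(1, 5) — d² to each: class-A:25, class-B:53, class-C:50, class-D:49, class-E:13 → nearest is class-E
(9, 10) — d² to each: class-A:34, class-B:10, class-C:109, class-D:26, class-E:100 → nearest is class-B
(2, 1) — d² to each: class-A:32, class-B:72, class-C:17, class-D:52, class-E:2 → nearest is class-E
(5, 2) — d² to each: class-A:10, class-B:34, class-C:5, class-D:18, class-E:4 → nearest is class-E
(0, 2) — d² to each: class-A:45, class-B:89, class-C:40, class-D:73, class-E:9 → nearest is class-E
(2, 2) — d² to each: class-A:25, class-B:61, class-C:20, class-D:45, class-E:1 → nearest is class-E
(4, 8) — d² to each: class-A:13, class-B:17, class-C:68, class-D:25, class-E:37 → nearest is class-A
5 of the 7 points have class-E as nearest.

5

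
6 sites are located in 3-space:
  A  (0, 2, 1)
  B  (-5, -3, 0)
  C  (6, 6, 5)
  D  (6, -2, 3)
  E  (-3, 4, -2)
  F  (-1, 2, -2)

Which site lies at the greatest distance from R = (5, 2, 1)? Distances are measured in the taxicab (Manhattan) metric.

B

d(R,A) = |5−0| + |2−2| + |1−1| = 5 + 0 + 0 = 5
d(R,B) = |5−(-5)| + |2−(-3)| + |1−0| = 10 + 5 + 1 = 16
d(R,C) = |5−6| + |2−6| + |1−5| = 1 + 4 + 4 = 9
d(R,D) = |5−6| + |2−(-2)| + |1−3| = 1 + 4 + 2 = 7
d(R,E) = |5−(-3)| + |2−4| + |1−(-2)| = 8 + 2 + 3 = 13
d(R,F) = |5−(-1)| + |2−2| + |1−(-2)| = 6 + 0 + 3 = 9
The largest is to B.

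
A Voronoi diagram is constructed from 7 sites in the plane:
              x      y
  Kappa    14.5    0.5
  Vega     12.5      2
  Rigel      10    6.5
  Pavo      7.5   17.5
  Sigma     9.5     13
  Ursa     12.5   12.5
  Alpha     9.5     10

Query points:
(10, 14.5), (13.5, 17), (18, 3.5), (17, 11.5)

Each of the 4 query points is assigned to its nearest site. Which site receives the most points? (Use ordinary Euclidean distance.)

Ursa

(10, 14.5) — d² to each: Kappa:216.25, Vega:162.5, Rigel:64, Pavo:15.25, Sigma:2.5, Ursa:10.25, Alpha:20.5 → nearest is Sigma
(13.5, 17) — d² to each: Kappa:273.25, Vega:226, Rigel:122.5, Pavo:36.25, Sigma:32, Ursa:21.25, Alpha:65 → nearest is Ursa
(18, 3.5) — d² to each: Kappa:21.25, Vega:32.5, Rigel:73, Pavo:306.25, Sigma:162.5, Ursa:111.25, Alpha:114.5 → nearest is Kappa
(17, 11.5) — d² to each: Kappa:127.25, Vega:110.5, Rigel:74, Pavo:126.25, Sigma:58.5, Ursa:21.25, Alpha:58.5 → nearest is Ursa
Tally — Kappa:1, Sigma:1, Ursa:2. Ursa captures the most (2).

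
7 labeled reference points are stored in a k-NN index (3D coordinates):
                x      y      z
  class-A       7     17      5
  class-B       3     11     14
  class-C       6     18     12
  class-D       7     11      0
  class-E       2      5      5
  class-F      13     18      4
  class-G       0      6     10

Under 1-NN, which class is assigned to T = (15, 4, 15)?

class-B

Since √ is increasing, it suffices to compare squared distances:
d²(T, class-A) = (15−7)² + (4−17)² + (15−5)² = 64 + 169 + 100 = 333
d²(T, class-B) = (15−3)² + (4−11)² + (15−14)² = 144 + 49 + 1 = 194
d²(T, class-C) = (15−6)² + (4−18)² + (15−12)² = 81 + 196 + 9 = 286
d²(T, class-D) = (15−7)² + (4−11)² + (15−0)² = 64 + 49 + 225 = 338
d²(T, class-E) = (15−2)² + (4−5)² + (15−5)² = 169 + 1 + 100 = 270
d²(T, class-F) = (15−13)² + (4−18)² + (15−4)² = 4 + 196 + 121 = 321
d²(T, class-G) = (15−0)² + (4−6)² + (15−10)² = 225 + 4 + 25 = 254
Minimum is at class-B.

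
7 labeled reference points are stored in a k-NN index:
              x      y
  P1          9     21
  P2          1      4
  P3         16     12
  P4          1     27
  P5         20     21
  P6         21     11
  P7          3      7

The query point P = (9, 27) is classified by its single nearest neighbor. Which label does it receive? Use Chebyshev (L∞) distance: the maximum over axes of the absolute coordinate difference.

d(P,P1) = max(0, 6) = 6
d(P,P2) = max(8, 23) = 23
d(P,P3) = max(7, 15) = 15
d(P,P4) = max(8, 0) = 8
d(P,P5) = max(11, 6) = 11
d(P,P6) = max(12, 16) = 16
d(P,P7) = max(6, 20) = 20
Minimum is at P1.

P1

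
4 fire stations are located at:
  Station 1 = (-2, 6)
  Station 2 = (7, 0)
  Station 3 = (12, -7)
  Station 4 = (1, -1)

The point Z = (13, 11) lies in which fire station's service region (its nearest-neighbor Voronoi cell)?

Station 2

Compare squared distances (the ordering matches that of the actual distances):
d²(Z, Station 1) = (13−(-2))² + (11−6)² = 225 + 25 = 250
d²(Z, Station 2) = (13−7)² + (11−0)² = 36 + 121 = 157
d²(Z, Station 3) = (13−12)² + (11−(-7))² = 1 + 324 = 325
d²(Z, Station 4) = (13−1)² + (11−(-1))² = 144 + 144 = 288
Minimum is at Station 2.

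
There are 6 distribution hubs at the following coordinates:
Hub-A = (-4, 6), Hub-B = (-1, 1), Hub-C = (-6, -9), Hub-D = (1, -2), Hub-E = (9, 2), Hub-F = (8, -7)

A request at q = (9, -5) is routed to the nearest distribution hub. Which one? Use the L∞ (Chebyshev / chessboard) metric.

d(q, Hub-A) = max(13, 11) = 13
d(q, Hub-B) = max(10, 6) = 10
d(q, Hub-C) = max(15, 4) = 15
d(q, Hub-D) = max(8, 3) = 8
d(q, Hub-E) = max(0, 7) = 7
d(q, Hub-F) = max(1, 2) = 2
Minimum is at Hub-F.

Hub-F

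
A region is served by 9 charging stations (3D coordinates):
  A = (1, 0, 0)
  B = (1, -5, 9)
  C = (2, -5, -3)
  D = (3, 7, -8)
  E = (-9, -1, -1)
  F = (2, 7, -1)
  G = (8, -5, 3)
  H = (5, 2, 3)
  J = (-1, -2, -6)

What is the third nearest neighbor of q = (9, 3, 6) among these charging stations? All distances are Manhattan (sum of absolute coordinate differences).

d(q,A) = 8 + 3 + 6 = 17
d(q,B) = 8 + 8 + 3 = 19
d(q,C) = 7 + 8 + 9 = 24
d(q,D) = 6 + 4 + 14 = 24
d(q,E) = 18 + 4 + 7 = 29
d(q,F) = 7 + 4 + 7 = 18
d(q,G) = 1 + 8 + 3 = 12
d(q,H) = 4 + 1 + 3 = 8
d(q,J) = 10 + 5 + 12 = 27
Sorted ascending: H, G, A, F, … — the third-nearest is A.

A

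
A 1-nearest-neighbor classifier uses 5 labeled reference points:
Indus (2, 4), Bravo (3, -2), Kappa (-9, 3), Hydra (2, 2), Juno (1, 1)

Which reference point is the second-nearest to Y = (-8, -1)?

Squared Euclidean distances:
d²(Y, Indus) = 100 + 25 = 125
d²(Y, Bravo) = 121 + 1 = 122
d²(Y, Kappa) = 1 + 16 = 17
d²(Y, Hydra) = 100 + 9 = 109
d²(Y, Juno) = 81 + 4 = 85
Sorted ascending: Kappa, Juno, Hydra, … — the second-nearest is Juno.

Juno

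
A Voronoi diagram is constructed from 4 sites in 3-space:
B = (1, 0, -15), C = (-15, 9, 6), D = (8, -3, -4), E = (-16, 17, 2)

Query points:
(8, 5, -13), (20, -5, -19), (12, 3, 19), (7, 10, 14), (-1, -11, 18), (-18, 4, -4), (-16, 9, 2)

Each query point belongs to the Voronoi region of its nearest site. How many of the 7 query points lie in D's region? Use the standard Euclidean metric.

(8, 5, -13) — d² to each: B:78, C:906, D:145, E:945 → nearest is B
(20, -5, -19) — d² to each: B:402, C:2046, D:373, E:2221 → nearest is D
(12, 3, 19) — d² to each: B:1286, C:934, D:581, E:1269 → nearest is D
(7, 10, 14) — d² to each: B:977, C:549, D:494, E:722 → nearest is D
(-1, -11, 18) — d² to each: B:1214, C:740, D:629, E:1265 → nearest is D
(-18, 4, -4) — d² to each: B:498, C:134, D:725, E:209 → nearest is C
(-16, 9, 2) — d² to each: B:659, C:17, D:756, E:64 → nearest is C
4 of the 7 points have D as nearest.

4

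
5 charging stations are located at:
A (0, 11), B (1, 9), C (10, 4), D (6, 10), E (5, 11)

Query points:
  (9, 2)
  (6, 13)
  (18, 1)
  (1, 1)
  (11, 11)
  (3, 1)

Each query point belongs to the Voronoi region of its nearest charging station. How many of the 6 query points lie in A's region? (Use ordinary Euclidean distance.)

0

(9, 2) — d² to each: A:162, B:113, C:5, D:73, E:97 → nearest is C
(6, 13) — d² to each: A:40, B:41, C:97, D:9, E:5 → nearest is E
(18, 1) — d² to each: A:424, B:353, C:73, D:225, E:269 → nearest is C
(1, 1) — d² to each: A:101, B:64, C:90, D:106, E:116 → nearest is B
(11, 11) — d² to each: A:121, B:104, C:50, D:26, E:36 → nearest is D
(3, 1) — d² to each: A:109, B:68, C:58, D:90, E:104 → nearest is C
0 of the 6 points have A as nearest.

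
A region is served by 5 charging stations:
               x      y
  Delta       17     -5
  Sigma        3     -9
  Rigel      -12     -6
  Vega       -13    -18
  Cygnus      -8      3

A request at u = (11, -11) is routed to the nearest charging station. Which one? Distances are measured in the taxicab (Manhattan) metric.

d(u, Delta) = |11−17| + |-11−(-5)| = 6 + 6 = 12
d(u, Sigma) = |11−3| + |-11−(-9)| = 8 + 2 = 10
d(u, Rigel) = |11−(-12)| + |-11−(-6)| = 23 + 5 = 28
d(u, Vega) = |11−(-13)| + |-11−(-18)| = 24 + 7 = 31
d(u, Cygnus) = |11−(-8)| + |-11−3| = 19 + 14 = 33
The smallest is to Sigma, so u lies in the Voronoi region of Sigma.

Sigma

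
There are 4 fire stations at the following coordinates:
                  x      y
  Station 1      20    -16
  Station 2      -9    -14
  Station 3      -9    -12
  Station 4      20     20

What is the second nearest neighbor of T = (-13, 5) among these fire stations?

Squared Euclidean distances:
d²(T, Station 1) = (-13−20)² + (5−(-16))² = 1089 + 441 = 1530
d²(T, Station 2) = (-13−(-9))² + (5−(-14))² = 16 + 361 = 377
d²(T, Station 3) = (-13−(-9))² + (5−(-12))² = 16 + 289 = 305
d²(T, Station 4) = (-13−20)² + (5−20)² = 1089 + 225 = 1314
Sorted ascending: Station 3, Station 2, Station 4, … — the second-nearest is Station 2.

Station 2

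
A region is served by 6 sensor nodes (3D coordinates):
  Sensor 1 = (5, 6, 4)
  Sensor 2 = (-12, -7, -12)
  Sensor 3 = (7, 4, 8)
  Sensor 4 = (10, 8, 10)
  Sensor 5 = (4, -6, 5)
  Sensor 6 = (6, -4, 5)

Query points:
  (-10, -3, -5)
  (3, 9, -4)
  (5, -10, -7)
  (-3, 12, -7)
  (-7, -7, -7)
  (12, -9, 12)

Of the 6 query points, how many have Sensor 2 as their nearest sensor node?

(-10, -3, -5) — d² to each: Sensor 1:387, Sensor 2:69, Sensor 3:507, Sensor 4:746, Sensor 5:305, Sensor 6:357 → nearest is Sensor 2
(3, 9, -4) — d² to each: Sensor 1:77, Sensor 2:545, Sensor 3:185, Sensor 4:246, Sensor 5:307, Sensor 6:259 → nearest is Sensor 1
(5, -10, -7) — d² to each: Sensor 1:377, Sensor 2:323, Sensor 3:425, Sensor 4:638, Sensor 5:161, Sensor 6:181 → nearest is Sensor 5
(-3, 12, -7) — d² to each: Sensor 1:221, Sensor 2:467, Sensor 3:389, Sensor 4:474, Sensor 5:517, Sensor 6:481 → nearest is Sensor 1
(-7, -7, -7) — d² to each: Sensor 1:434, Sensor 2:50, Sensor 3:542, Sensor 4:803, Sensor 5:266, Sensor 6:322 → nearest is Sensor 2
(12, -9, 12) — d² to each: Sensor 1:338, Sensor 2:1156, Sensor 3:210, Sensor 4:297, Sensor 5:122, Sensor 6:110 → nearest is Sensor 6
2 of the 6 points have Sensor 2 as nearest.

2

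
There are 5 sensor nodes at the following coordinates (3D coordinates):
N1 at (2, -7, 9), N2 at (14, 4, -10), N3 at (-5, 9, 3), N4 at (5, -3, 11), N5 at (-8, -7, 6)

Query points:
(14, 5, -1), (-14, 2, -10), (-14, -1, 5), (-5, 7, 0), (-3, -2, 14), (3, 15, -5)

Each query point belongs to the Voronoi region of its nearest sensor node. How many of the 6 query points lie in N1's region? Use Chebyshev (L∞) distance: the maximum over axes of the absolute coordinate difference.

(14, 5, -1) — d to each: N1:12, N2:9, N3:19, N4:12, N5:22 → nearest is N2
(-14, 2, -10) — d to each: N1:19, N2:28, N3:13, N4:21, N5:16 → nearest is N3
(-14, -1, 5) — d to each: N1:16, N2:28, N3:10, N4:19, N5:6 → nearest is N5
(-5, 7, 0) — d to each: N1:14, N2:19, N3:3, N4:11, N5:14 → nearest is N3
(-3, -2, 14) — d to each: N1:5, N2:24, N3:11, N4:8, N5:8 → nearest is N1
(3, 15, -5) — d to each: N1:22, N2:11, N3:8, N4:18, N5:22 → nearest is N3
1 of the 6 points has N1 as nearest.

1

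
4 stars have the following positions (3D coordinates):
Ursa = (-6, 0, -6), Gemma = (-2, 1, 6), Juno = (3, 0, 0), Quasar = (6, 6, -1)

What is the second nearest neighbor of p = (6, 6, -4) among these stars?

Juno

Compare squared distances (the ordering matches that of the actual distances):
d²(p, Ursa) = (6−(-6))² + (6−0)² + (-4−(-6))² = 144 + 36 + 4 = 184
d²(p, Gemma) = (6−(-2))² + (6−1)² + (-4−6)² = 64 + 25 + 100 = 189
d²(p, Juno) = (6−3)² + (6−0)² + (-4−0)² = 9 + 36 + 16 = 61
d²(p, Quasar) = (6−6)² + (6−6)² + (-4−(-1))² = 0 + 0 + 9 = 9
Sorted ascending: Quasar, Juno, Ursa, … — the second-nearest is Juno.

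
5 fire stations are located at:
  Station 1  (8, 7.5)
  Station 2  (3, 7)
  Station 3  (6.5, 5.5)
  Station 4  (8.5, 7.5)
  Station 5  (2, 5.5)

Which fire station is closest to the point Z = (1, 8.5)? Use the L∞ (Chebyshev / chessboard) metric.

Station 2

d(Z, Station 1) = max(7, 1) = 7
d(Z, Station 2) = max(2, 1.5) = 2
d(Z, Station 3) = max(5.5, 3) = 5.5
d(Z, Station 4) = max(7.5, 1) = 7.5
d(Z, Station 5) = max(1, 3) = 3
The smallest is to Station 2, so Z lies in the Voronoi region of Station 2.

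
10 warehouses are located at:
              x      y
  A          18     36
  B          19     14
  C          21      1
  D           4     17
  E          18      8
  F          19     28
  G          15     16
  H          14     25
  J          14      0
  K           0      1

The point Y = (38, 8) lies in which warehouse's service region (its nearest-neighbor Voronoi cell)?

Compare squared distances (the ordering matches that of the actual distances):
|YA|² = (38−18)² + (8−36)² = 400 + 784 = 1184
|YB|² = (38−19)² + (8−14)² = 361 + 36 = 397
|YC|² = (38−21)² + (8−1)² = 289 + 49 = 338
|YD|² = (38−4)² + (8−17)² = 1156 + 81 = 1237
|YE|² = (38−18)² + (8−8)² = 400 + 0 = 400
|YF|² = (38−19)² + (8−28)² = 361 + 400 = 761
|YG|² = (38−15)² + (8−16)² = 529 + 64 = 593
|YH|² = (38−14)² + (8−25)² = 576 + 289 = 865
|YJ|² = (38−14)² + (8−0)² = 576 + 64 = 640
|YK|² = (38−0)² + (8−1)² = 1444 + 49 = 1493
Minimum is at C.

C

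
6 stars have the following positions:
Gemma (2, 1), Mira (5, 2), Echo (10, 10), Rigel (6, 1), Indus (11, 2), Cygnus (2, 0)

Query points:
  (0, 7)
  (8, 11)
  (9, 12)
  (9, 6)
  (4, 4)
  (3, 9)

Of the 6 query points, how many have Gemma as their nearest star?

1

(0, 7) — d² to each: Gemma:40, Mira:50, Echo:109, Rigel:72, Indus:146, Cygnus:53 → nearest is Gemma
(8, 11) — d² to each: Gemma:136, Mira:90, Echo:5, Rigel:104, Indus:90, Cygnus:157 → nearest is Echo
(9, 12) — d² to each: Gemma:170, Mira:116, Echo:5, Rigel:130, Indus:104, Cygnus:193 → nearest is Echo
(9, 6) — d² to each: Gemma:74, Mira:32, Echo:17, Rigel:34, Indus:20, Cygnus:85 → nearest is Echo
(4, 4) — d² to each: Gemma:13, Mira:5, Echo:72, Rigel:13, Indus:53, Cygnus:20 → nearest is Mira
(3, 9) — d² to each: Gemma:65, Mira:53, Echo:50, Rigel:73, Indus:113, Cygnus:82 → nearest is Echo
1 of the 6 points has Gemma as nearest.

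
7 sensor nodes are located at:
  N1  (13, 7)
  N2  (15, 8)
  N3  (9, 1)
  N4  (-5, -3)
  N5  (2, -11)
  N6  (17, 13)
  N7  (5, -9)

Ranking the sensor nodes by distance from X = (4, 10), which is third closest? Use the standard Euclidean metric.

N2

Squared Euclidean distances:
|XN1|² = (4−13)² + (10−7)² = 81 + 9 = 90
|XN2|² = (4−15)² + (10−8)² = 121 + 4 = 125
|XN3|² = (4−9)² + (10−1)² = 25 + 81 = 106
|XN4|² = (4−(-5))² + (10−(-3))² = 81 + 169 = 250
|XN5|² = (4−2)² + (10−(-11))² = 4 + 441 = 445
|XN6|² = (4−17)² + (10−13)² = 169 + 9 = 178
|XN7|² = (4−5)² + (10−(-9))² = 1 + 361 = 362
Sorted ascending: N1, N3, N2, N6, … — the third-nearest is N2.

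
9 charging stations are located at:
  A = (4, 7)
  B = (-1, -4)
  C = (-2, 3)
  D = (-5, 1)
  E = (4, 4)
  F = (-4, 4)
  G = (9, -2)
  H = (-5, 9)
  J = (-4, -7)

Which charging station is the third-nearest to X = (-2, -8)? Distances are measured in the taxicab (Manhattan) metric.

d(X,A) = 6 + 15 = 21
d(X,B) = 1 + 4 = 5
d(X,C) = 0 + 11 = 11
d(X,D) = 3 + 9 = 12
d(X,E) = 6 + 12 = 18
d(X,F) = 2 + 12 = 14
d(X,G) = 11 + 6 = 17
d(X,H) = 3 + 17 = 20
d(X,J) = 2 + 1 = 3
Sorted ascending: J, B, C, D, … — the third-nearest is C.

C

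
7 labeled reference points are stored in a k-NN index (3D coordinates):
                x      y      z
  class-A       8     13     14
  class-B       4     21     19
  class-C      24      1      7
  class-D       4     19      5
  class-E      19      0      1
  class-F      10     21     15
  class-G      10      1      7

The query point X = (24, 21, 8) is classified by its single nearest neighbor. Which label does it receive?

class-F

Squared Euclidean distances:
d²(X, class-A) = (24−8)² + (21−13)² + (8−14)² = 256 + 64 + 36 = 356
d²(X, class-B) = (24−4)² + (21−21)² + (8−19)² = 400 + 0 + 121 = 521
d²(X, class-C) = (24−24)² + (21−1)² + (8−7)² = 0 + 400 + 1 = 401
d²(X, class-D) = (24−4)² + (21−19)² + (8−5)² = 400 + 4 + 9 = 413
d²(X, class-E) = (24−19)² + (21−0)² + (8−1)² = 25 + 441 + 49 = 515
d²(X, class-F) = (24−10)² + (21−21)² + (8−15)² = 196 + 0 + 49 = 245
d²(X, class-G) = (24−10)² + (21−1)² + (8−7)² = 196 + 400 + 1 = 597
class-F is nearest.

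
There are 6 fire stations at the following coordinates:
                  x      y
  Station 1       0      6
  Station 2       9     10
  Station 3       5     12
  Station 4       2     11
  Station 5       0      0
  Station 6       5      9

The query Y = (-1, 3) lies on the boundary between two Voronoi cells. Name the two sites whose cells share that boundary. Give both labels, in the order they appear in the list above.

Squared distances from Y to each site:
d²(Y, Station 1) = (-1−0)² + (3−6)² = 1 + 9 = 10
d²(Y, Station 2) = (-1−9)² + (3−10)² = 100 + 49 = 149
d²(Y, Station 3) = (-1−5)² + (3−12)² = 36 + 81 = 117
d²(Y, Station 4) = (-1−2)² + (3−11)² = 9 + 64 = 73
d²(Y, Station 5) = (-1−0)² + (3−0)² = 1 + 9 = 10
d²(Y, Station 6) = (-1−5)² + (3−9)² = 36 + 36 = 72
Y is equidistant from Station 1 and Station 5 (both at squared distance 10), and every other site is strictly farther — so Y lies on the Station 1–Station 5 Voronoi edge.

Station 1 and Station 5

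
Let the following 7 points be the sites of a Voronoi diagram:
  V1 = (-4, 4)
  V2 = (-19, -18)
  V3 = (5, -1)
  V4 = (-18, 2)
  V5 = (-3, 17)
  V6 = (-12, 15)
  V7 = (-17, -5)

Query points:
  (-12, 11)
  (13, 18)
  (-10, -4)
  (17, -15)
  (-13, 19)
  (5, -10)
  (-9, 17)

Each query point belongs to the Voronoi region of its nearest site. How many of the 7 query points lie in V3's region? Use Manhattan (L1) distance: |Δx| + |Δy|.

(-12, 11) — d to each: V1:15, V2:36, V3:29, V4:15, V5:15, V6:4, V7:21 → nearest is V6
(13, 18) — d to each: V1:31, V2:68, V3:27, V4:47, V5:17, V6:28, V7:53 → nearest is V5
(-10, -4) — d to each: V1:14, V2:23, V3:18, V4:14, V5:28, V6:21, V7:8 → nearest is V7
(17, -15) — d to each: V1:40, V2:39, V3:26, V4:52, V5:52, V6:59, V7:44 → nearest is V3
(-13, 19) — d to each: V1:24, V2:43, V3:38, V4:22, V5:12, V6:5, V7:28 → nearest is V6
(5, -10) — d to each: V1:23, V2:32, V3:9, V4:35, V5:35, V6:42, V7:27 → nearest is V3
(-9, 17) — d to each: V1:18, V2:45, V3:32, V4:24, V5:6, V6:5, V7:30 → nearest is V6
2 of the 7 points have V3 as nearest.

2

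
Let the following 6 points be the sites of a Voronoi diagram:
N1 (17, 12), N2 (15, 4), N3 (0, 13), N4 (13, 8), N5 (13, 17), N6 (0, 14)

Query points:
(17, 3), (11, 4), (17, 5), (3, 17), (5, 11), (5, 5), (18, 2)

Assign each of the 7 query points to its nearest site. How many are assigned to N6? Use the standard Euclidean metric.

1

(17, 3) — d² to each: N1:81, N2:5, N3:389, N4:41, N5:212, N6:410 → nearest is N2
(11, 4) — d² to each: N1:100, N2:16, N3:202, N4:20, N5:173, N6:221 → nearest is N2
(17, 5) — d² to each: N1:49, N2:5, N3:353, N4:25, N5:160, N6:370 → nearest is N2
(3, 17) — d² to each: N1:221, N2:313, N3:25, N4:181, N5:100, N6:18 → nearest is N6
(5, 11) — d² to each: N1:145, N2:149, N3:29, N4:73, N5:100, N6:34 → nearest is N3
(5, 5) — d² to each: N1:193, N2:101, N3:89, N4:73, N5:208, N6:106 → nearest is N4
(18, 2) — d² to each: N1:101, N2:13, N3:445, N4:61, N5:250, N6:468 → nearest is N2
1 of the 7 points has N6 as nearest.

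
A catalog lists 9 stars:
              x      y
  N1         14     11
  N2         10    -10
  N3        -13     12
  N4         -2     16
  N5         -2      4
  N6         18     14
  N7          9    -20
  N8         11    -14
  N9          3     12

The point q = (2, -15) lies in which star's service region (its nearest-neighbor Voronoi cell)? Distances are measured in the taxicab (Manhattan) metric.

N8

d(q,N1) = |2−14| + |-15−11| = 12 + 26 = 38
d(q,N2) = |2−10| + |-15−(-10)| = 8 + 5 = 13
d(q,N3) = |2−(-13)| + |-15−12| = 15 + 27 = 42
d(q,N4) = |2−(-2)| + |-15−16| = 4 + 31 = 35
d(q,N5) = |2−(-2)| + |-15−4| = 4 + 19 = 23
d(q,N6) = |2−18| + |-15−14| = 16 + 29 = 45
d(q,N7) = |2−9| + |-15−(-20)| = 7 + 5 = 12
d(q,N8) = |2−11| + |-15−(-14)| = 9 + 1 = 10
d(q,N9) = |2−3| + |-15−12| = 1 + 27 = 28
Minimum is at N8.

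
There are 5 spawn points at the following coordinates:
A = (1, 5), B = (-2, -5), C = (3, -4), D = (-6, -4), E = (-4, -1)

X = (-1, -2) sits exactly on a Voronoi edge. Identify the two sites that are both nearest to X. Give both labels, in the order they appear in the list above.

Squared distances from X to each site:
|XA|² = 4 + 49 = 53
|XB|² = 1 + 9 = 10
|XC|² = 16 + 4 = 20
|XD|² = 25 + 4 = 29
|XE|² = 9 + 1 = 10
X is equidistant from B and E (both at squared distance 10), and every other site is strictly farther — so X lies on the B–E Voronoi edge.

B and E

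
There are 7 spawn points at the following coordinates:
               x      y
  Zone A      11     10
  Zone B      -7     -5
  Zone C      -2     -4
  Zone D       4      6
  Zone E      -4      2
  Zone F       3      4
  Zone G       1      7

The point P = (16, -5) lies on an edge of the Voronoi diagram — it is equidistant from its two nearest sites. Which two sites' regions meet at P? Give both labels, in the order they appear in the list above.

Squared distances from P to each site:
d²(P, Zone A) = 25 + 225 = 250
d²(P, Zone B) = 529 + 0 = 529
d²(P, Zone C) = 324 + 1 = 325
d²(P, Zone D) = 144 + 121 = 265
d²(P, Zone E) = 400 + 49 = 449
d²(P, Zone F) = 169 + 81 = 250
d²(P, Zone G) = 225 + 144 = 369
P is equidistant from Zone A and Zone F (both at squared distance 250), and every other site is strictly farther — so P lies on the Zone A–Zone F Voronoi edge.

Zone A and Zone F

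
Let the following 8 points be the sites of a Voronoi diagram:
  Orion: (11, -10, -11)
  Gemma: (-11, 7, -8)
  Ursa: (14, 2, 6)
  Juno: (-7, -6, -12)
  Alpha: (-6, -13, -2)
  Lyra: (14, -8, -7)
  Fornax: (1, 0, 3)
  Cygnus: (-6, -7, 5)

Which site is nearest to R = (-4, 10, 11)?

Squared Euclidean distances:
d²(R, Orion) = 225 + 400 + 484 = 1109
d²(R, Gemma) = 49 + 9 + 361 = 419
d²(R, Ursa) = 324 + 64 + 25 = 413
d²(R, Juno) = 9 + 256 + 529 = 794
d²(R, Alpha) = 4 + 529 + 169 = 702
d²(R, Lyra) = 324 + 324 + 324 = 972
d²(R, Fornax) = 25 + 100 + 64 = 189
d²(R, Cygnus) = 4 + 289 + 36 = 329
Fornax is nearest.

Fornax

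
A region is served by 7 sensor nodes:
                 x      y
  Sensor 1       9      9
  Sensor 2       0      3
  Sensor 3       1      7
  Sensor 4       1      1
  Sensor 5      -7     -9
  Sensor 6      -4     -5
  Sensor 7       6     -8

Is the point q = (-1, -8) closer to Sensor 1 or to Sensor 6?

Compare squared distances:
d²(q, Sensor 1) = (-1−9)² + (-8−9)² = 100 + 289 = 389
d²(q, Sensor 6) = (-1−(-4))² + (-8−(-5))² = 9 + 9 = 18
389 > 18, so Sensor 6 is closer.

Sensor 6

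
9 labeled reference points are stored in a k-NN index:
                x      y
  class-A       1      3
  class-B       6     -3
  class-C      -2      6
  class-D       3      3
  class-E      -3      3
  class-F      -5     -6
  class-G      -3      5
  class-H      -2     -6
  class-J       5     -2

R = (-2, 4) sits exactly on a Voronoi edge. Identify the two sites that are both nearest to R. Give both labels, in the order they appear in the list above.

Squared distances from R to each site:
d²(R, class-A) = 9 + 1 = 10
d²(R, class-B) = 64 + 49 = 113
d²(R, class-C) = 0 + 4 = 4
d²(R, class-D) = 25 + 1 = 26
d²(R, class-E) = 1 + 1 = 2
d²(R, class-F) = 9 + 100 = 109
d²(R, class-G) = 1 + 1 = 2
d²(R, class-H) = 0 + 100 = 100
d²(R, class-J) = 49 + 36 = 85
R is equidistant from class-E and class-G (both at squared distance 2), and every other site is strictly farther — so R lies on the class-E–class-G Voronoi edge.

class-E and class-G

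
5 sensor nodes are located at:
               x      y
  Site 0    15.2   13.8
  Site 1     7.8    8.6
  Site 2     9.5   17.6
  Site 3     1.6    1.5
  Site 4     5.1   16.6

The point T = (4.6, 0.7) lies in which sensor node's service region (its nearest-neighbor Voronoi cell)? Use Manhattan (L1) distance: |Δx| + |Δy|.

d(T, Site 0) = |4.6−15.2| + |0.7−13.8| = 10.6 + 13.1 = 23.7
d(T, Site 1) = |4.6−7.8| + |0.7−8.6| = 3.2 + 7.9 = 11.1
d(T, Site 2) = |4.6−9.5| + |0.7−17.6| = 4.9 + 16.9 = 21.8
d(T, Site 3) = |4.6−1.6| + |0.7−1.5| = 3 + 0.8 = 3.8
d(T, Site 4) = |4.6−5.1| + |0.7−16.6| = 0.5 + 15.9 = 16.4
Minimum is at Site 3.

Site 3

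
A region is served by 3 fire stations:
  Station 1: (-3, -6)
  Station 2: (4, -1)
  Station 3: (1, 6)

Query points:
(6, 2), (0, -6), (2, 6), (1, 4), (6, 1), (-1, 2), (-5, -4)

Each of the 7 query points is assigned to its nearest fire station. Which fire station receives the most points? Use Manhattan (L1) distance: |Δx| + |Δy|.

Station 3

(6, 2) — d to each: Station 1:17, Station 2:5, Station 3:9 → nearest is Station 2
(0, -6) — d to each: Station 1:3, Station 2:9, Station 3:13 → nearest is Station 1
(2, 6) — d to each: Station 1:17, Station 2:9, Station 3:1 → nearest is Station 3
(1, 4) — d to each: Station 1:14, Station 2:8, Station 3:2 → nearest is Station 3
(6, 1) — d to each: Station 1:16, Station 2:4, Station 3:10 → nearest is Station 2
(-1, 2) — d to each: Station 1:10, Station 2:8, Station 3:6 → nearest is Station 3
(-5, -4) — d to each: Station 1:4, Station 2:12, Station 3:16 → nearest is Station 1
Tally — Station 1:2, Station 2:2, Station 3:3. Station 3 captures the most (3).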